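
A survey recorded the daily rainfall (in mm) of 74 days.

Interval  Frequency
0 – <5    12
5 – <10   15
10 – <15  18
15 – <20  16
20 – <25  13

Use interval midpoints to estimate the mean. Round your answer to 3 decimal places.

Midpoints: 2.5, 7.5, 12.5, 17.5, 22.5
Σfm = 12×2.5 + 15×7.5 + 18×12.5 + 16×17.5 + 13×22.5 = 940
n = Σf = 74
Mean = 940 / 74 = 12.7027

12.703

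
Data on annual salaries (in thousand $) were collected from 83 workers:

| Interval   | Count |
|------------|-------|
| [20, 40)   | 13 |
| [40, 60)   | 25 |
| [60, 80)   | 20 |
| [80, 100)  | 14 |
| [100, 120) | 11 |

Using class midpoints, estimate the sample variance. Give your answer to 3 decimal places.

Midpoints: 30, 50, 70, 90, 110
n = 83, Σfm = 5510, mean = 66.3855
Σfm² = 418700
Σf(m − x̄)² = Σfm² − (Σfm)²/n = 418700 − 5510²/83 = 52915.6627
Sample variance = 52915.6627 / 82 = 645.3130

645.313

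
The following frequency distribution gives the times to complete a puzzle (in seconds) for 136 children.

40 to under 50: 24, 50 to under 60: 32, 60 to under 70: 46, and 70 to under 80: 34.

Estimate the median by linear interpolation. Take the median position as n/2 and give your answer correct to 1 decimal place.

62.6

Cumulative frequencies: 24, 56, 102, 136
n = 136; position = n/2 = 68.
This falls in the class 60 to under 70: L = 60, F = 56, f = 46, h = 10.
Median ≈ 60 + ((68 − 56) / 46) × 10 = 62.6087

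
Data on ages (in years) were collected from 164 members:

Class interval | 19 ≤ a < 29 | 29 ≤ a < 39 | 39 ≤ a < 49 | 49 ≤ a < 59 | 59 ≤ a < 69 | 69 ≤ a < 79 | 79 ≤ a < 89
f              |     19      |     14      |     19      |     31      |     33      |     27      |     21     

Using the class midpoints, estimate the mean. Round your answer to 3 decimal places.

Midpoints: 24, 34, 44, 54, 64, 74, 84
Σfm = 19×24 + 14×34 + 19×44 + 31×54 + 33×64 + 27×74 + 21×84 = 9316
n = Σf = 164
Mean = 9316 / 164 = 56.8049

56.805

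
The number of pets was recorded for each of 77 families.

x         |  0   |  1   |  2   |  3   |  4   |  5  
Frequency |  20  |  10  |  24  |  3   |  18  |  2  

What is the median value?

2

Cumulative frequencies: 20, 30, 54, 57, 75, 77
n = 77, so the median is the value in position (n+1)/2 = 39.
Position 39 falls at value 2.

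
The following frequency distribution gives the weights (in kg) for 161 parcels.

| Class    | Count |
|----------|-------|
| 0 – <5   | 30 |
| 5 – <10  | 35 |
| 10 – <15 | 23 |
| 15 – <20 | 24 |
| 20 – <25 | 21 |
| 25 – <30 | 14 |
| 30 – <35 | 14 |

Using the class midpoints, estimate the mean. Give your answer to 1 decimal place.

Midpoints: 2.5, 7.5, 12.5, 17.5, 22.5, 27.5, 32.5
Σfm = 30×2.5 + 35×7.5 + 23×12.5 + 24×17.5 + 21×22.5 + 14×27.5 + 14×32.5 = 2357.5
n = Σf = 161
Mean = 2357.5 / 161 = 14.6429

14.6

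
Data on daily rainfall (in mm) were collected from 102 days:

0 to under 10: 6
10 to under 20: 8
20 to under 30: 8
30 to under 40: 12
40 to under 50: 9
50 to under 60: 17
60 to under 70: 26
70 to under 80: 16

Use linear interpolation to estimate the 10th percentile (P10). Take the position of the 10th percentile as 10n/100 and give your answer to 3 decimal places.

Cumulative frequencies: 6, 14, 22, 34, 43, 60, 86, 102
n = 102; position = 10n/100 = 10.2.
This falls in the class 10 to under 20: L = 10, F = 6, f = 8, h = 10.
10th percentile ≈ 10 + ((10.2 − 6) / 8) × 10 = 15.2500

15.250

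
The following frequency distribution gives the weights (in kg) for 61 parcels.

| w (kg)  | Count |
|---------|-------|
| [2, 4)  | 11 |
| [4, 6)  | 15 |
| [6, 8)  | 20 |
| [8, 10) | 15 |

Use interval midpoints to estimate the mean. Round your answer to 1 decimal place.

6.3

Midpoints: 3, 5, 7, 9
Σfm = 11×3 + 15×5 + 20×7 + 15×9 = 383
n = Σf = 61
Mean = 383 / 61 = 6.2787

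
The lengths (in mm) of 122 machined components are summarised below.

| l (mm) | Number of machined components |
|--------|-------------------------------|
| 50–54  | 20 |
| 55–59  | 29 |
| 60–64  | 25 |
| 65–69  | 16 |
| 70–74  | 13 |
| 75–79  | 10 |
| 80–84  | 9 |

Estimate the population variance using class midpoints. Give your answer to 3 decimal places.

Midpoints: 52, 57, 62, 67, 72, 77, 82
n = 122, Σfm = 7759, mean = 63.5984
Σfm² = 503423
Σf(m − x̄)² = Σfm² − (Σfm)²/n = 503423 − 7759²/122 = 9963.3197
Population variance = 9963.3197 / 122 = 81.6666

81.667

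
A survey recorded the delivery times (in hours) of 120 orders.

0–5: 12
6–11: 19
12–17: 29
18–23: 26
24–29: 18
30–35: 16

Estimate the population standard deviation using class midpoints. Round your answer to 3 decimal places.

9.026

Midpoints: 2.5, 8.5, 14.5, 20.5, 26.5, 32.5
n = 120, Σfm = 2142, mean = 17.8500
Σfm² = 48012
Σf(m − x̄)² = Σfm² − (Σfm)²/n = 48012 − 2142²/120 = 9777.3000
Population variance = 9777.3000 / 120 = 81.4775
Standard deviation = √81.4775 = 9.0265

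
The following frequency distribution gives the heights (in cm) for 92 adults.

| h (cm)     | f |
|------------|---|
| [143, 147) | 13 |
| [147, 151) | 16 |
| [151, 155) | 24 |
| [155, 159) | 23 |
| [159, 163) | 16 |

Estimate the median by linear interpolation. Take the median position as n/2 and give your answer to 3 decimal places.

153.833

Cumulative frequencies: 13, 29, 53, 76, 92
n = 92; position = n/2 = 46.
This falls in the class [151, 155): L = 151, F = 29, f = 24, h = 4.
Median ≈ 151 + ((46 − 29) / 24) × 4 = 153.8333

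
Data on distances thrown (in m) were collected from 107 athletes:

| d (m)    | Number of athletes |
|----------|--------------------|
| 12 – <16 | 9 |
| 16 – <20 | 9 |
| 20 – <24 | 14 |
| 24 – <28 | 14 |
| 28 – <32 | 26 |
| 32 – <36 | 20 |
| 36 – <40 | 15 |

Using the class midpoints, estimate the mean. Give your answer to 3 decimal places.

Midpoints: 14, 18, 22, 26, 30, 34, 38
Σfm = 9×14 + 9×18 + 14×22 + 14×26 + 26×30 + 20×34 + 15×38 = 2990
n = Σf = 107
Mean = 2990 / 107 = 27.9439

27.944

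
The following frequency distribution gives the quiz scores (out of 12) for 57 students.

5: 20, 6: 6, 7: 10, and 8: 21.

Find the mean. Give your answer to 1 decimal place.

6.6

Values: 5, 6, 7, 8
Σfx = 20×5 + 6×6 + 10×7 + 21×8 = 374
n = Σf = 57
Mean = 374 / 57 = 6.5614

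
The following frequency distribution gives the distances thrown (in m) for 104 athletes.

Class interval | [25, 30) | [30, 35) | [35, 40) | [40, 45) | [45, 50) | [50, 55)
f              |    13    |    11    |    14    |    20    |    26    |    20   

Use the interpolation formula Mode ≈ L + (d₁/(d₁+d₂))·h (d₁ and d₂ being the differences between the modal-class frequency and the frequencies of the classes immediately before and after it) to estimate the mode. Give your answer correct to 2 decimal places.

47.50

Modal class: [45, 50) (highest frequency 26).
d₁ = 26 − 20 = 6, d₂ = 26 − 20 = 6
Mode ≈ 45 + (6/(6+6)) × 5 = 45 + 2.5000 = 47.5000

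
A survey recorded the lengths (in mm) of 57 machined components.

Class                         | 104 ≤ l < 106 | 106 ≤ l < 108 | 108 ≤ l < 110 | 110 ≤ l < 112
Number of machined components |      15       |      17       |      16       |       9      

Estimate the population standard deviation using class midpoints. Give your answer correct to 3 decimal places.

Midpoints: 105, 107, 109, 111
n = 57, Σfm = 6137, mean = 107.6667
Σfm² = 660993
Σf(m − x̄)² = Σfm² − (Σfm)²/n = 660993 − 6137²/57 = 242.6667
Population variance = 242.6667 / 57 = 4.2573
Standard deviation = √4.2573 = 2.0633

2.063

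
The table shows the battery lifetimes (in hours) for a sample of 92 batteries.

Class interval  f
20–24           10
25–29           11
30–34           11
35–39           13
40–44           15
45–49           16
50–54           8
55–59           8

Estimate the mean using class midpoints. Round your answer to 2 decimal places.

39.17

Midpoints: 22, 27, 32, 37, 42, 47, 52, 57
Σfm = 10×22 + 11×27 + 11×32 + 13×37 + 15×42 + 16×47 + 8×52 + 8×57 = 3604
n = Σf = 92
Mean = 3604 / 92 = 39.1739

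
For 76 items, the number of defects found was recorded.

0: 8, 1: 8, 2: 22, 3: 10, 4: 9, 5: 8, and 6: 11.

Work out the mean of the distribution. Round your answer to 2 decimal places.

Values: 0, 1, 2, 3, 4, 5, 6
Σfx = 8×0 + 8×1 + 22×2 + 10×3 + 9×4 + 8×5 + 11×6 = 224
n = Σf = 76
Mean = 224 / 76 = 2.9474

2.95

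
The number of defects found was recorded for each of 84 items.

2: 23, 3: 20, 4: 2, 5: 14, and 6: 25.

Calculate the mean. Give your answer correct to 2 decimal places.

3.98

Values: 2, 3, 4, 5, 6
Σfx = 23×2 + 20×3 + 2×4 + 14×5 + 25×6 = 334
n = Σf = 84
Mean = 334 / 84 = 3.9762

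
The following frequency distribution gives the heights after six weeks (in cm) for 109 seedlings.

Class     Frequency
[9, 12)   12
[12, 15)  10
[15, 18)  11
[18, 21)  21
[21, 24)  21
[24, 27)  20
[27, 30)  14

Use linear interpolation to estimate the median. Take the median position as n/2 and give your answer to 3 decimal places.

Cumulative frequencies: 12, 22, 33, 54, 75, 95, 109
n = 109; position = n/2 = 54.5.
This falls in the class [21, 24): L = 21, F = 54, f = 21, h = 3.
Median ≈ 21 + ((54.5 − 54) / 21) × 3 = 21.0714

21.071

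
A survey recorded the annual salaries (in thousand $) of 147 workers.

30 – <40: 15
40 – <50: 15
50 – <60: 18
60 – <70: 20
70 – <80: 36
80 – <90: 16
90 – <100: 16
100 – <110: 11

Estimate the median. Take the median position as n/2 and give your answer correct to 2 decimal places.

Cumulative frequencies: 15, 30, 48, 68, 104, 120, 136, 147
n = 147; position = n/2 = 73.5.
This falls in the class 70 – <80: L = 70, F = 68, f = 36, h = 10.
Median ≈ 70 + ((73.5 − 68) / 36) × 10 = 71.5278

71.53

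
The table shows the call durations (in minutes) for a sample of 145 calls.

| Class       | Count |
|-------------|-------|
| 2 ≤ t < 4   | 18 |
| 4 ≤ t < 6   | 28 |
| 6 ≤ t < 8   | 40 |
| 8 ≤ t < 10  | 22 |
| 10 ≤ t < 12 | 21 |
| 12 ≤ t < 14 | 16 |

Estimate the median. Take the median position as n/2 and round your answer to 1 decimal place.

7.3

Cumulative frequencies: 18, 46, 86, 108, 129, 145
n = 145; position = n/2 = 72.5.
This falls in the class 6 ≤ t < 8: L = 6, F = 46, f = 40, h = 2.
Median ≈ 6 + ((72.5 − 46) / 40) × 2 = 7.3250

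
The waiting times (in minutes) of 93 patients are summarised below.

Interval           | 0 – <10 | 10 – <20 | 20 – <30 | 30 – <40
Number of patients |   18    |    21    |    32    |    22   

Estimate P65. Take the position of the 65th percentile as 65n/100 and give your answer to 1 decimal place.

Cumulative frequencies: 18, 39, 71, 93
n = 93; position = 65n/100 = 60.45.
This falls in the class 20 – <30: L = 20, F = 39, f = 32, h = 10.
65th percentile ≈ 20 + ((60.45 − 39) / 32) × 10 = 26.7031

26.7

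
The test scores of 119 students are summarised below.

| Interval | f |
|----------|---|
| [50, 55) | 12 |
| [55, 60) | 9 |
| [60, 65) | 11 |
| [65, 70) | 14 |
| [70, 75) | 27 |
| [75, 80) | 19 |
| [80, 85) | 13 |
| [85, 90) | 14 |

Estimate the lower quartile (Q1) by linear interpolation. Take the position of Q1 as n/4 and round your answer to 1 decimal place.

Cumulative frequencies: 12, 21, 32, 46, 73, 92, 105, 119
n = 119; position = n/4 = 29.75.
This falls in the class [60, 65): L = 60, F = 21, f = 11, h = 5.
Lower quartile ≈ 60 + ((29.75 − 21) / 11) × 5 = 63.9773

64.0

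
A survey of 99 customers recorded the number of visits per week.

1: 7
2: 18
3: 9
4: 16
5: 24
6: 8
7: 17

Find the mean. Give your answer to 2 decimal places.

Values: 1, 2, 3, 4, 5, 6, 7
Σfx = 7×1 + 18×2 + 9×3 + 16×4 + 24×5 + 8×6 + 17×7 = 421
n = Σf = 99
Mean = 421 / 99 = 4.2525

4.25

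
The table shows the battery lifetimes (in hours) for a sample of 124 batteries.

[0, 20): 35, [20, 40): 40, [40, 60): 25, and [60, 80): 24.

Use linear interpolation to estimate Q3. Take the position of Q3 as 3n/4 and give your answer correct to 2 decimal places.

54.40

Cumulative frequencies: 35, 75, 100, 124
n = 124; position = 3n/4 = 93.
This falls in the class [40, 60): L = 40, F = 75, f = 25, h = 20.
Upper quartile ≈ 40 + ((93 − 75) / 25) × 20 = 54.4000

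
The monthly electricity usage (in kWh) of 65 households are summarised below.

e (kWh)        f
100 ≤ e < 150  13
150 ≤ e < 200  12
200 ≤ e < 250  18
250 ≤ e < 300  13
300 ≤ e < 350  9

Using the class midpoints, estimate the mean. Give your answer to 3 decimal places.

219.615

Midpoints: 125, 175, 225, 275, 325
Σfm = 13×125 + 12×175 + 18×225 + 13×275 + 9×325 = 14275
n = Σf = 65
Mean = 14275 / 65 = 219.6154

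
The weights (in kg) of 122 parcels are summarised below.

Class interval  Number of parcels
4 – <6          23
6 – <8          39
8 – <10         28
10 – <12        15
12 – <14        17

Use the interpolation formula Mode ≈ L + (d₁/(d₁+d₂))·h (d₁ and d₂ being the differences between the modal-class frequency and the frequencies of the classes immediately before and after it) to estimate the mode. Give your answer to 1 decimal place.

Modal class: 6 – <8 (highest frequency 39).
d₁ = 39 − 23 = 16, d₂ = 39 − 28 = 11
Mode ≈ 6 + (16/(16+11)) × 2 = 6 + 1.1852 = 7.1852

7.2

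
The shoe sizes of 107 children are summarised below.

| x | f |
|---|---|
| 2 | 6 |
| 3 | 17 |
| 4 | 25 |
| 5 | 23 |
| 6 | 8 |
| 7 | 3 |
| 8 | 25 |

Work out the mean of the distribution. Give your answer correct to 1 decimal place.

Values: 2, 3, 4, 5, 6, 7, 8
Σfx = 6×2 + 17×3 + 25×4 + 23×5 + 8×6 + 3×7 + 25×8 = 547
n = Σf = 107
Mean = 547 / 107 = 5.1121

5.1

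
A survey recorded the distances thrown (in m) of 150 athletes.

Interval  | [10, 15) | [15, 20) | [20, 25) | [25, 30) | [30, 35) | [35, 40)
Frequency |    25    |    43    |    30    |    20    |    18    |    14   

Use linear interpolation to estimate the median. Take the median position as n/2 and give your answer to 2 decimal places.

21.17

Cumulative frequencies: 25, 68, 98, 118, 136, 150
n = 150; position = n/2 = 75.
This falls in the class [20, 25): L = 20, F = 68, f = 30, h = 5.
Median ≈ 20 + ((75 − 68) / 30) × 5 = 21.1667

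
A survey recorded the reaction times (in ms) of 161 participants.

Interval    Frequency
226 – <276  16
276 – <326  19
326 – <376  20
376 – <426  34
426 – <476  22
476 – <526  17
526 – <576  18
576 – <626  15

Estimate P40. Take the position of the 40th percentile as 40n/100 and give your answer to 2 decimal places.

389.82

Cumulative frequencies: 16, 35, 55, 89, 111, 128, 146, 161
n = 161; position = 40n/100 = 64.4.
This falls in the class 376 – <426: L = 376, F = 55, f = 34, h = 50.
40th percentile ≈ 376 + ((64.4 − 55) / 34) × 50 = 389.8235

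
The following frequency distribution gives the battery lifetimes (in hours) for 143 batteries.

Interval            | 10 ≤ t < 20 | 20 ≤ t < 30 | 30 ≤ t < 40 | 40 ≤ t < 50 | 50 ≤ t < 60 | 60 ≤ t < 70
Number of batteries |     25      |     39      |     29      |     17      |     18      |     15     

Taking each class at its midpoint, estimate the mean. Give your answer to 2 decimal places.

Midpoints: 15, 25, 35, 45, 55, 65
Σfm = 25×15 + 39×25 + 29×35 + 17×45 + 18×55 + 15×65 = 5095
n = Σf = 143
Mean = 5095 / 143 = 35.6294

35.63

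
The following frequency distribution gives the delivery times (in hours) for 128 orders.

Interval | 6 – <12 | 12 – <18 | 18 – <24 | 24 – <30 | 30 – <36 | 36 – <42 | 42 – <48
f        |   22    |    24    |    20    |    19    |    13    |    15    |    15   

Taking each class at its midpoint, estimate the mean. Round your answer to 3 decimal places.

Midpoints: 9, 15, 21, 27, 33, 39, 45
Σfm = 22×9 + 24×15 + 20×21 + 19×27 + 13×33 + 15×39 + 15×45 = 3180
n = Σf = 128
Mean = 3180 / 128 = 24.8438

24.844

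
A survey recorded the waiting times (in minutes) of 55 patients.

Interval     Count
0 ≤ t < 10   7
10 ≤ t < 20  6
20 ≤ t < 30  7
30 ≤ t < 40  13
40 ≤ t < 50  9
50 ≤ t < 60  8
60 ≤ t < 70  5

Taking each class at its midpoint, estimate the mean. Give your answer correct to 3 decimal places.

35.000

Midpoints: 5, 15, 25, 35, 45, 55, 65
Σfm = 7×5 + 6×15 + 7×25 + 13×35 + 9×45 + 8×55 + 5×65 = 1925
n = Σf = 55
Mean = 1925 / 55 = 35.0000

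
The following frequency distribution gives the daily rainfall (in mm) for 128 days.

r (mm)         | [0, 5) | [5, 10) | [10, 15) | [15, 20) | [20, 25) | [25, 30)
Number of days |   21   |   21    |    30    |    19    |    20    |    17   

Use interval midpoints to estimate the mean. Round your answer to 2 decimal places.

Midpoints: 2.5, 7.5, 12.5, 17.5, 22.5, 27.5
Σfm = 21×2.5 + 21×7.5 + 30×12.5 + 19×17.5 + 20×22.5 + 17×27.5 = 1835
n = Σf = 128
Mean = 1835 / 128 = 14.3359

14.34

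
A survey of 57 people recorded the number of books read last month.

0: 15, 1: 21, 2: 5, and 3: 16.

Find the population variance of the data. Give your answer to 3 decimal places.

1.325

Values: 0, 1, 2, 3
n = 57, Σfx = 79, mean = 1.3860
Σfx² = 185
Σf(x − x̄)² = Σfx² − (Σfx)²/n = 185 − 79²/57 = 75.5088
Population variance = 75.5088 / 57 = 1.3247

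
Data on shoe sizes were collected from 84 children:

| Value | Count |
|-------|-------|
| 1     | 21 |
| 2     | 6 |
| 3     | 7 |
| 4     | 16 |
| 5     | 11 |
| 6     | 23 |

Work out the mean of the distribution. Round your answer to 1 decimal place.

3.7

Values: 1, 2, 3, 4, 5, 6
Σfx = 21×1 + 6×2 + 7×3 + 16×4 + 11×5 + 23×6 = 311
n = Σf = 84
Mean = 311 / 84 = 3.7024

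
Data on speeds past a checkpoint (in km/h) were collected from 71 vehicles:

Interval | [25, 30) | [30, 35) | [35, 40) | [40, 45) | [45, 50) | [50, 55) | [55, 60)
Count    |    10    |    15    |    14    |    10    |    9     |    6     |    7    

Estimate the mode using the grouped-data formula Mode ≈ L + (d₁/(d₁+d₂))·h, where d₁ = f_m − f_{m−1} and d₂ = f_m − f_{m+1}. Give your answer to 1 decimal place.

Modal class: [30, 35) (highest frequency 15).
d₁ = 15 − 10 = 5, d₂ = 15 − 14 = 1
Mode ≈ 30 + (5/(5+1)) × 5 = 30 + 4.1667 = 34.1667

34.2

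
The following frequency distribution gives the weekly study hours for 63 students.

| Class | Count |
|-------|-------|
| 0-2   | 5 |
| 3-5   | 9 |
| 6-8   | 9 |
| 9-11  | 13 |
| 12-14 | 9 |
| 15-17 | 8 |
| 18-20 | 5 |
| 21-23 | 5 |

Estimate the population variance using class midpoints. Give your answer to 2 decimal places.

35.84

Midpoints: 1, 4, 7, 10, 13, 16, 19, 22
n = 63, Σfm = 684, mean = 10.8571
Σfm² = 9684
Σf(m − x̄)² = Σfm² − (Σfm)²/n = 9684 − 684²/63 = 2257.7143
Population variance = 2257.7143 / 63 = 35.8367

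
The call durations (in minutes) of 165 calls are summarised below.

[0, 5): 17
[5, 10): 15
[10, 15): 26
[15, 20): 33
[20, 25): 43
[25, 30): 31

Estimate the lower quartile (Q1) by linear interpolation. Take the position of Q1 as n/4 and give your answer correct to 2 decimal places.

11.78

Cumulative frequencies: 17, 32, 58, 91, 134, 165
n = 165; position = n/4 = 41.25.
This falls in the class [10, 15): L = 10, F = 32, f = 26, h = 5.
Lower quartile ≈ 10 + ((41.25 − 32) / 26) × 5 = 11.7788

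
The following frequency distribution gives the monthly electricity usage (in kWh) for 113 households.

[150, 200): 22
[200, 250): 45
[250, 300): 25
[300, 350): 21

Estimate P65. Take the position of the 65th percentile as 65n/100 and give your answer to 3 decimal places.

Cumulative frequencies: 22, 67, 92, 113
n = 113; position = 65n/100 = 73.45.
This falls in the class [250, 300): L = 250, F = 67, f = 25, h = 50.
65th percentile ≈ 250 + ((73.45 − 67) / 25) × 50 = 262.9000

262.900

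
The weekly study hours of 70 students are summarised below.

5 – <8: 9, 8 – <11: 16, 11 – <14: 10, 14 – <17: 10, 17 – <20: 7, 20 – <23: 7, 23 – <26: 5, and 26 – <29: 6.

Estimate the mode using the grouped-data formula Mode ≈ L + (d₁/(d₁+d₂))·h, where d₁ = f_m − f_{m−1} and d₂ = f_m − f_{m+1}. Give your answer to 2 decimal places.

9.62

Modal class: 8 – <11 (highest frequency 16).
d₁ = 16 − 9 = 7, d₂ = 16 − 10 = 6
Mode ≈ 8 + (7/(7+6)) × 3 = 8 + 1.6154 = 9.6154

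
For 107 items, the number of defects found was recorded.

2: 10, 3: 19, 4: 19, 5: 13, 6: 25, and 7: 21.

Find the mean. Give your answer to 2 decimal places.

4.81

Values: 2, 3, 4, 5, 6, 7
Σfx = 10×2 + 19×3 + 19×4 + 13×5 + 25×6 + 21×7 = 515
n = Σf = 107
Mean = 515 / 107 = 4.8131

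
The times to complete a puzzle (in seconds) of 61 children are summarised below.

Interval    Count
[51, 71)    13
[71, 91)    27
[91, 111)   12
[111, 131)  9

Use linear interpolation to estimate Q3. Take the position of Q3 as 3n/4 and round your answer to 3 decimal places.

100.583

Cumulative frequencies: 13, 40, 52, 61
n = 61; position = 3n/4 = 45.75.
This falls in the class [91, 111): L = 91, F = 40, f = 12, h = 20.
Upper quartile ≈ 91 + ((45.75 − 40) / 12) × 20 = 100.5833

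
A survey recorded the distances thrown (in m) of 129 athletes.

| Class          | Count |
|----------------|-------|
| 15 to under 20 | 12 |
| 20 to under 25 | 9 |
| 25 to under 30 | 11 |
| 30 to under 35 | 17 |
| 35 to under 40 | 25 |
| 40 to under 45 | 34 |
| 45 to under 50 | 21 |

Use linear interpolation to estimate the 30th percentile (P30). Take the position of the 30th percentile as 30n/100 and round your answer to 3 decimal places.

Cumulative frequencies: 12, 21, 32, 49, 74, 108, 129
n = 129; position = 30n/100 = 38.7.
This falls in the class 30 to under 35: L = 30, F = 32, f = 17, h = 5.
30th percentile ≈ 30 + ((38.7 − 32) / 17) × 5 = 31.9706

31.971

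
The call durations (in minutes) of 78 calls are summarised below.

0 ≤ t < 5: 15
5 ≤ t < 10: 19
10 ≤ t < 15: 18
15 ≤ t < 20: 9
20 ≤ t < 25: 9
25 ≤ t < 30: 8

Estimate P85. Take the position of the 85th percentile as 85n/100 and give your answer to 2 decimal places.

22.94

Cumulative frequencies: 15, 34, 52, 61, 70, 78
n = 78; position = 85n/100 = 66.3.
This falls in the class 20 ≤ t < 25: L = 20, F = 61, f = 9, h = 5.
85th percentile ≈ 20 + ((66.3 − 61) / 9) × 5 = 22.9444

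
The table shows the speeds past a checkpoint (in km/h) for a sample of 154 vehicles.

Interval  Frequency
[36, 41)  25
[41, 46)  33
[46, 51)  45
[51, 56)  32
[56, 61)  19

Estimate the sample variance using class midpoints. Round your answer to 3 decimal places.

Midpoints: 38.5, 43.5, 48.5, 53.5, 58.5
n = 154, Σfm = 7404, mean = 48.0779
Σfm² = 361966.5
Σf(m − x̄)² = Σfm² − (Σfm)²/n = 361966.5 − 7404²/154 = 5997.5649
Sample variance = 5997.5649 / 153 = 39.1998

39.200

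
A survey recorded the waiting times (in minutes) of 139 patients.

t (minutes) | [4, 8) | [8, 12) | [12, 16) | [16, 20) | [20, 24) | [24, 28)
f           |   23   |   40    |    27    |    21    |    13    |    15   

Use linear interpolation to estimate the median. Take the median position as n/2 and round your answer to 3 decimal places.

12.963

Cumulative frequencies: 23, 63, 90, 111, 124, 139
n = 139; position = n/2 = 69.5.
This falls in the class [12, 16): L = 12, F = 63, f = 27, h = 4.
Median ≈ 12 + ((69.5 − 63) / 27) × 4 = 12.9630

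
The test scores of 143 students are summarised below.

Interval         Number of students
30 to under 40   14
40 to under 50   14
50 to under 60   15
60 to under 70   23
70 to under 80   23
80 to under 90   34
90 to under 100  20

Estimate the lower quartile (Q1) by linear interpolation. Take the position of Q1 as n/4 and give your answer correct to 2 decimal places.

Cumulative frequencies: 14, 28, 43, 66, 89, 123, 143
n = 143; position = n/4 = 35.75.
This falls in the class 50 to under 60: L = 50, F = 28, f = 15, h = 10.
Lower quartile ≈ 50 + ((35.75 − 28) / 15) × 10 = 55.1667

55.17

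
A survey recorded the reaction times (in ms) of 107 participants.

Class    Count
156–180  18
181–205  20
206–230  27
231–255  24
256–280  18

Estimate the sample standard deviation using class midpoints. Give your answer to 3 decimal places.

Midpoints: 168, 193, 218, 243, 268
n = 107, Σfm = 23426, mean = 218.9346
Σfm² = 5246168
Σf(m − x̄)² = Σfm² − (Σfm)²/n = 5246168 − 23426²/107 = 117406.5421
Sample variance = 117406.5421 / 106 = 1107.6089
Standard deviation = √1107.6089 = 33.2808

33.281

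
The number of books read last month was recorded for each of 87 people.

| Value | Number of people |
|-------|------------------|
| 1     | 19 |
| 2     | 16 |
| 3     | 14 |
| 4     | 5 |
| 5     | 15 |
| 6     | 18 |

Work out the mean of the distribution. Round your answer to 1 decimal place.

3.4

Values: 1, 2, 3, 4, 5, 6
Σfx = 19×1 + 16×2 + 14×3 + 5×4 + 15×5 + 18×6 = 296
n = Σf = 87
Mean = 296 / 87 = 3.4023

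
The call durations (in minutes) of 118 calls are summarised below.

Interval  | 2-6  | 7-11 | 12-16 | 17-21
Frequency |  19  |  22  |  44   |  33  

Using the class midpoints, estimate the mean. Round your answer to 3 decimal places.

Midpoints: 4, 9, 14, 19
Σfm = 19×4 + 22×9 + 44×14 + 33×19 = 1517
n = Σf = 118
Mean = 1517 / 118 = 12.8559

12.856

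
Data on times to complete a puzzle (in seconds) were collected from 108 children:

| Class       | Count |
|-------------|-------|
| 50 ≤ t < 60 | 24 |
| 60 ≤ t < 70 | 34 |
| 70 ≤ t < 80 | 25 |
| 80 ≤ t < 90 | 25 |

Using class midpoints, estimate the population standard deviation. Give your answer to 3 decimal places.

10.755

Midpoints: 55, 65, 75, 85
n = 108, Σfm = 7530, mean = 69.7222
Σfm² = 537500
Σf(m − x̄)² = Σfm² − (Σfm)²/n = 537500 − 7530²/108 = 12491.6667
Population variance = 12491.6667 / 108 = 115.6636
Standard deviation = √115.6636 = 10.7547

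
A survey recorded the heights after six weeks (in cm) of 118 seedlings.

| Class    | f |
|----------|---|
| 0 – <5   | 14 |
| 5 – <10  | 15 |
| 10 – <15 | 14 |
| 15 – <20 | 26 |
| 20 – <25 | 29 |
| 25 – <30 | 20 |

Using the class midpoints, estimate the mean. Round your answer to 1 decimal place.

16.8

Midpoints: 2.5, 7.5, 12.5, 17.5, 22.5, 27.5
Σfm = 14×2.5 + 15×7.5 + 14×12.5 + 26×17.5 + 29×22.5 + 20×27.5 = 1980
n = Σf = 118
Mean = 1980 / 118 = 16.7797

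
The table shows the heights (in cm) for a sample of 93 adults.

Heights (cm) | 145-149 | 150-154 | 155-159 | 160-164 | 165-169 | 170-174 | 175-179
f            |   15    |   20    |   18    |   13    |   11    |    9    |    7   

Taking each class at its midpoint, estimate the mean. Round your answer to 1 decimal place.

159.2

Midpoints: 147, 152, 157, 162, 167, 172, 177
Σfm = 15×147 + 20×152 + 18×157 + 13×162 + 11×167 + 9×172 + 7×177 = 14801
n = Σf = 93
Mean = 14801 / 93 = 159.1505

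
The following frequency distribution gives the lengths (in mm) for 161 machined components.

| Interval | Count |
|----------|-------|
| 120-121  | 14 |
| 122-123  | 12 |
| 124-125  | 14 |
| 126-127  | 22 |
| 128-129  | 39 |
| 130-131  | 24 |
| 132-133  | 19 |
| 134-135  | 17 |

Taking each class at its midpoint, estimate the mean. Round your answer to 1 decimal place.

128.1

Midpoints: 120.5, 122.5, 124.5, 126.5, 128.5, 130.5, 132.5, 134.5
Σfm = 14×120.5 + 12×122.5 + 14×124.5 + 22×126.5 + 39×128.5 + 24×130.5 + 19×132.5 + 17×134.5 = 20630.5
n = Σf = 161
Mean = 20630.5 / 161 = 128.1398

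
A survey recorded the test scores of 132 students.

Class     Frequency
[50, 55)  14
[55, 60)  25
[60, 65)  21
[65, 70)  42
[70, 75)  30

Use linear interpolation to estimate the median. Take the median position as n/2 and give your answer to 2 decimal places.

Cumulative frequencies: 14, 39, 60, 102, 132
n = 132; position = n/2 = 66.
This falls in the class [65, 70): L = 65, F = 60, f = 42, h = 5.
Median ≈ 65 + ((66 − 60) / 42) × 5 = 65.7143

65.71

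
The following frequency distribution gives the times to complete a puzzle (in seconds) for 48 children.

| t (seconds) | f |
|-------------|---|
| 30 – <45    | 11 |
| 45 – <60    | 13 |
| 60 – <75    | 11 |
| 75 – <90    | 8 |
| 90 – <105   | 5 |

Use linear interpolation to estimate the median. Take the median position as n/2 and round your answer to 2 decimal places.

60.00

Cumulative frequencies: 11, 24, 35, 43, 48
n = 48; position = n/2 = 24.
This falls in the class 45 – <60: L = 45, F = 11, f = 13, h = 15.
Median ≈ 45 + ((24 − 11) / 13) × 15 = 60.0000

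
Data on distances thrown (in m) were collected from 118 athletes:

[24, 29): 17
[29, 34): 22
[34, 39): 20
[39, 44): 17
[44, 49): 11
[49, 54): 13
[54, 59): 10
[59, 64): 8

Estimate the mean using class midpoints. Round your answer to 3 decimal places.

Midpoints: 26.5, 31.5, 36.5, 41.5, 46.5, 51.5, 56.5, 61.5
Σfm = 17×26.5 + 22×31.5 + 20×36.5 + 17×41.5 + 11×46.5 + 13×51.5 + 10×56.5 + 8×61.5 = 4817
n = Σf = 118
Mean = 4817 / 118 = 40.8220

40.822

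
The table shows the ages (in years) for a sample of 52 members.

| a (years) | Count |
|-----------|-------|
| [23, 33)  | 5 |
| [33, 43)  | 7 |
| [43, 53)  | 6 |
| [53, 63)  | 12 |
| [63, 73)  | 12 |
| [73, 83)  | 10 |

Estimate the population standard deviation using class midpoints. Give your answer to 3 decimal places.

15.862

Midpoints: 28, 38, 48, 58, 68, 78
n = 52, Σfm = 2986, mean = 57.4231
Σfm² = 184548
Σf(m − x̄)² = Σfm² − (Σfm)²/n = 184548 − 2986²/52 = 13082.6923
Population variance = 13082.6923 / 52 = 251.5902
Standard deviation = √251.5902 = 15.8616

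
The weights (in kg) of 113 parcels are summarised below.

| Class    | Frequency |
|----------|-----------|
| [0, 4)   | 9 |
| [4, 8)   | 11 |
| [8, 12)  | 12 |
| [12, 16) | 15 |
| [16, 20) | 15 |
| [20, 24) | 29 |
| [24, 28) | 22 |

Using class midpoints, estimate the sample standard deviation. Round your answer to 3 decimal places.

7.673

Midpoints: 2, 6, 10, 14, 18, 22, 26
n = 113, Σfm = 1894, mean = 16.7611
Σfm² = 38340
Σf(m − x̄)² = Σfm² − (Σfm)²/n = 38340 − 1894²/113 = 6594.5487
Sample variance = 6594.5487 / 112 = 58.8799
Standard deviation = √58.8799 = 7.6733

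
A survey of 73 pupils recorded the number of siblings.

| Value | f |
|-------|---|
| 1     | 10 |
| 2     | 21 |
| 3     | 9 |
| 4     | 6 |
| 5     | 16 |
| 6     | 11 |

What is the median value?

Cumulative frequencies: 10, 31, 40, 46, 62, 73
n = 73, so the median is the value in position (n+1)/2 = 37.
Position 37 falls at value 3.

3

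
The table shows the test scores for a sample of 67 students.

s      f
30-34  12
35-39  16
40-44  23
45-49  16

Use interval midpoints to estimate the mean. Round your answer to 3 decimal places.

40.209

Midpoints: 32, 37, 42, 47
Σfm = 12×32 + 16×37 + 23×42 + 16×47 = 2694
n = Σf = 67
Mean = 2694 / 67 = 40.2090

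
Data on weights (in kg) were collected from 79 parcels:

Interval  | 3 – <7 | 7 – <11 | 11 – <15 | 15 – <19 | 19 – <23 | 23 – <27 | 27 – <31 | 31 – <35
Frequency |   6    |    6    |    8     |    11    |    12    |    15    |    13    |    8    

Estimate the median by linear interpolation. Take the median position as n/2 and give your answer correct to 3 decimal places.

Cumulative frequencies: 6, 12, 20, 31, 43, 58, 71, 79
n = 79; position = n/2 = 39.5.
This falls in the class 19 – <23: L = 19, F = 31, f = 12, h = 4.
Median ≈ 19 + ((39.5 − 31) / 12) × 4 = 21.8333

21.833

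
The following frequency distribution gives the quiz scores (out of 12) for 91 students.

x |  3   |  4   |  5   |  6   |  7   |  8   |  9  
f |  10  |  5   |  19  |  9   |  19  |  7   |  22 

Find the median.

Cumulative frequencies: 10, 15, 34, 43, 62, 69, 91
n = 91, so the median is the value in position (n+1)/2 = 46.
Position 46 falls at value 7.

7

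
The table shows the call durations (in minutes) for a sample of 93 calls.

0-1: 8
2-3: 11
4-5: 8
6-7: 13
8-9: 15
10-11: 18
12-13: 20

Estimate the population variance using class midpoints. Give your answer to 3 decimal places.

15.315

Midpoints: 0.5, 2.5, 4.5, 6.5, 8.5, 10.5, 12.5
n = 93, Σfm = 718.5, mean = 7.7258
Σfm² = 6975.25
Σf(m − x̄)² = Σfm² − (Σfm)²/n = 6975.25 − 718.5²/93 = 1424.2581
Population variance = 1424.2581 / 93 = 15.3146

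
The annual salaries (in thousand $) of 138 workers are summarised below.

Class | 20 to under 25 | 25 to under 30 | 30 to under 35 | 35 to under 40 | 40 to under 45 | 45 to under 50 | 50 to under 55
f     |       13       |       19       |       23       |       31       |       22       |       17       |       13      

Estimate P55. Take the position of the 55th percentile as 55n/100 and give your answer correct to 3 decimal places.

38.371

Cumulative frequencies: 13, 32, 55, 86, 108, 125, 138
n = 138; position = 55n/100 = 75.9.
This falls in the class 35 to under 40: L = 35, F = 55, f = 31, h = 5.
55th percentile ≈ 35 + ((75.9 − 55) / 31) × 5 = 38.3710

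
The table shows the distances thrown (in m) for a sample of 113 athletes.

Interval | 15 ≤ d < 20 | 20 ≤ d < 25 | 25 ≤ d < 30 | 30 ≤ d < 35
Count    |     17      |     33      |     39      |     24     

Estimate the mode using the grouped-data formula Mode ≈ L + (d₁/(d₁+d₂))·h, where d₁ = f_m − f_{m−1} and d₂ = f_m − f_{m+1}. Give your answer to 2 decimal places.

Modal class: 25 ≤ d < 30 (highest frequency 39).
d₁ = 39 − 33 = 6, d₂ = 39 − 24 = 15
Mode ≈ 25 + (6/(6+15)) × 5 = 25 + 1.4286 = 26.4286

26.43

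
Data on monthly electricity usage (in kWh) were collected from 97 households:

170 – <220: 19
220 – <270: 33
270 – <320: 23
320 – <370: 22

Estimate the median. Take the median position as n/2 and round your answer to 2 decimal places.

264.70

Cumulative frequencies: 19, 52, 75, 97
n = 97; position = n/2 = 48.5.
This falls in the class 220 – <270: L = 220, F = 19, f = 33, h = 50.
Median ≈ 220 + ((48.5 − 19) / 33) × 50 = 264.6970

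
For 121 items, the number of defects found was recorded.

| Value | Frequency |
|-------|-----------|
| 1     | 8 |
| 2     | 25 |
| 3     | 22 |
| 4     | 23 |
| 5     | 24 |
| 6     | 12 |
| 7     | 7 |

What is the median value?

4

Cumulative frequencies: 8, 33, 55, 78, 102, 114, 121
n = 121, so the median is the value in position (n+1)/2 = 61.
Position 61 falls at value 4.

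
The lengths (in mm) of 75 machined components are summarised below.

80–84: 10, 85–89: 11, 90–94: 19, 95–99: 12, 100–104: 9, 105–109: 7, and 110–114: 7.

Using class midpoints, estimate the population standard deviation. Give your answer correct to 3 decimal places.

Midpoints: 82, 87, 92, 97, 102, 107, 112
n = 75, Σfm = 7140, mean = 95.2000
Σfm² = 685810
Σf(m − x̄)² = Σfm² − (Σfm)²/n = 685810 − 7140²/75 = 6082.0000
Population variance = 6082.0000 / 75 = 81.0933
Standard deviation = √81.0933 = 9.0052

9.005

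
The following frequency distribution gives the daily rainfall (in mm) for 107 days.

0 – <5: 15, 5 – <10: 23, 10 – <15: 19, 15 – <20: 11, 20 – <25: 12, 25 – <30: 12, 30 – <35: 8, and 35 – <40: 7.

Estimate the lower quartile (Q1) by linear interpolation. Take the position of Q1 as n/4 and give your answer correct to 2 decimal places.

Cumulative frequencies: 15, 38, 57, 68, 80, 92, 100, 107
n = 107; position = n/4 = 26.75.
This falls in the class 5 – <10: L = 5, F = 15, f = 23, h = 5.
Lower quartile ≈ 5 + ((26.75 − 15) / 23) × 5 = 7.5543

7.55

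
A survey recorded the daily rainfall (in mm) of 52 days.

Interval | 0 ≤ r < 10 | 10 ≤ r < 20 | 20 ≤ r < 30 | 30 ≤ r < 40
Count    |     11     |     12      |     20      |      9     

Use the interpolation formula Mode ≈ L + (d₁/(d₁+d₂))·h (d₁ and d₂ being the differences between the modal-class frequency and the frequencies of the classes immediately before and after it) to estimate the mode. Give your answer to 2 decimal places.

Modal class: 20 ≤ r < 30 (highest frequency 20).
d₁ = 20 − 12 = 8, d₂ = 20 − 9 = 11
Mode ≈ 20 + (8/(8+11)) × 10 = 20 + 4.2105 = 24.2105

24.21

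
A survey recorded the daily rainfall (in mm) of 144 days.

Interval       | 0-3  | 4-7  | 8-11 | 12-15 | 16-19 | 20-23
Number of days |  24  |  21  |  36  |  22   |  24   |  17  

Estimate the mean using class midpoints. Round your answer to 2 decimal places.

Midpoints: 1.5, 5.5, 9.5, 13.5, 17.5, 21.5
Σfm = 24×1.5 + 21×5.5 + 36×9.5 + 22×13.5 + 24×17.5 + 17×21.5 = 1576
n = Σf = 144
Mean = 1576 / 144 = 10.9444

10.94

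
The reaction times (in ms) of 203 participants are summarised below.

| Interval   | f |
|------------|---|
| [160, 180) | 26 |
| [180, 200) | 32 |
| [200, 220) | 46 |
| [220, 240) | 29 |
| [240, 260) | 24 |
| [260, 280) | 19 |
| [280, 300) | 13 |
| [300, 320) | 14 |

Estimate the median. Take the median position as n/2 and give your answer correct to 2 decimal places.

218.91

Cumulative frequencies: 26, 58, 104, 133, 157, 176, 189, 203
n = 203; position = n/2 = 101.5.
This falls in the class [200, 220): L = 200, F = 58, f = 46, h = 20.
Median ≈ 200 + ((101.5 − 58) / 46) × 20 = 218.9130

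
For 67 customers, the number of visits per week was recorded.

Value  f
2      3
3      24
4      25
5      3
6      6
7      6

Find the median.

Cumulative frequencies: 3, 27, 52, 55, 61, 67
n = 67, so the median is the value in position (n+1)/2 = 34.
Position 34 falls at value 4.

4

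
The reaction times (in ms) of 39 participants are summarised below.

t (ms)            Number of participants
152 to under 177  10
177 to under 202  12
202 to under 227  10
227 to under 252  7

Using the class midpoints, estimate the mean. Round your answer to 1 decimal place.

Midpoints: 164.5, 189.5, 214.5, 239.5
Σfm = 10×164.5 + 12×189.5 + 10×214.5 + 7×239.5 = 7740.5
n = Σf = 39
Mean = 7740.5 / 39 = 198.4744

198.5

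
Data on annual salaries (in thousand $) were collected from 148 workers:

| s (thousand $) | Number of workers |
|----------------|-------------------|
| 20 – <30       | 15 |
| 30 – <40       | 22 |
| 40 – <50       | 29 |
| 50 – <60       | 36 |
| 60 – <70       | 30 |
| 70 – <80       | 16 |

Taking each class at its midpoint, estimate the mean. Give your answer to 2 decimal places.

Midpoints: 25, 35, 45, 55, 65, 75
Σfm = 15×25 + 22×35 + 29×45 + 36×55 + 30×65 + 16×75 = 7580
n = Σf = 148
Mean = 7580 / 148 = 51.2162

51.22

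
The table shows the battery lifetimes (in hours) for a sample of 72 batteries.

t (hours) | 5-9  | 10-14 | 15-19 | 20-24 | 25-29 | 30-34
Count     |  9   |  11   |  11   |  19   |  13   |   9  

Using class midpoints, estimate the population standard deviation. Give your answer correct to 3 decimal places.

Midpoints: 7, 12, 17, 22, 27, 32
n = 72, Σfm = 1439, mean = 19.9861
Σfm² = 33093
Σf(m − x̄)² = Σfm² − (Σfm)²/n = 33093 − 1439²/72 = 4332.9861
Population variance = 4332.9861 / 72 = 60.1804
Standard deviation = √60.1804 = 7.7576

7.758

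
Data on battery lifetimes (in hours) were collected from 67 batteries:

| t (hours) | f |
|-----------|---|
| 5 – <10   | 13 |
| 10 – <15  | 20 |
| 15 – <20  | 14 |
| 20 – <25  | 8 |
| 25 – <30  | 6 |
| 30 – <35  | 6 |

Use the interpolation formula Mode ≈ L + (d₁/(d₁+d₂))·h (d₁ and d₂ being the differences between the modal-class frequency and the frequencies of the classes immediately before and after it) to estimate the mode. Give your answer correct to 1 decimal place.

12.7

Modal class: 10 – <15 (highest frequency 20).
d₁ = 20 − 13 = 7, d₂ = 20 − 14 = 6
Mode ≈ 10 + (7/(7+6)) × 5 = 10 + 2.6923 = 12.6923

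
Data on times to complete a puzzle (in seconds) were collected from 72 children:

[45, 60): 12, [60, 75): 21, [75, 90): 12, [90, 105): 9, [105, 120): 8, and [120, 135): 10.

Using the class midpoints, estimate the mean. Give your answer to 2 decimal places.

84.58

Midpoints: 52.5, 67.5, 82.5, 97.5, 112.5, 127.5
Σfm = 12×52.5 + 21×67.5 + 12×82.5 + 9×97.5 + 8×112.5 + 10×127.5 = 6090
n = Σf = 72
Mean = 6090 / 72 = 84.5833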